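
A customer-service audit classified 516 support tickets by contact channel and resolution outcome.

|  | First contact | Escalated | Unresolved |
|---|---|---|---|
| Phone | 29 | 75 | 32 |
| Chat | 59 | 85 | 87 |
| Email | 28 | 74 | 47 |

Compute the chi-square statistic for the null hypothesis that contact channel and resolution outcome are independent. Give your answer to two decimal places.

Row totals: 136, 231, 149. Column totals: 116, 234, 166. Grand total N = 516.
Expected counts (row total × column total / N):
  Phone, First contact: 136×116/516 = 30.574
  Phone, Escalated: 136×234/516 = 61.674
  Phone, Unresolved: 136×166/516 = 43.752
  Chat, First contact: 231×116/516 = 51.930
  Chat, Escalated: 231×234/516 = 104.756
  Chat, Unresolved: 231×166/516 = 74.314
  Email, First contact: 149×116/516 = 33.496
  Email, Escalated: 149×234/516 = 67.570
  Email, Unresolved: 149×166/516 = 47.934
Contributions (O − E)²/E:
  (29 − 30.574)²/30.574 = 0.0810
  (75 − 61.674)²/61.674 = 2.8794
  (32 − 43.752)²/43.752 = 3.1566
  (59 − 51.930)²/51.930 = 0.9625
  (85 − 104.756)²/104.756 = 3.7258
  (87 − 74.314)²/74.314 = 2.1656
  (28 − 33.496)²/33.496 = 0.9018
  (74 − 67.570)²/67.570 = 0.6119
  (47 − 47.934)²/47.934 = 0.0182
χ² = 0.0810 + 2.8794 + 3.1566 + 0.9625 + 3.7258 + 2.1656 + 0.9018 + 0.6119 + 0.0182 = 14.50

14.50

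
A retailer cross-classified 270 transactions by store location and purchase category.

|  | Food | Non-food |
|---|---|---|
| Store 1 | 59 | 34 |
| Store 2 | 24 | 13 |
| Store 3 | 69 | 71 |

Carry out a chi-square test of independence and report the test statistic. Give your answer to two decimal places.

5.83

Row totals: 93, 37, 140. Column totals: 152, 118. Grand total N = 270.
Expected counts (row total × column total / N):
  Store 1, Food: 93×152/270 = 52.356
  Store 1, Non-food: 93×118/270 = 40.644
  Store 2, Food: 37×152/270 = 20.830
  Store 2, Non-food: 37×118/270 = 16.170
  Store 3, Food: 140×152/270 = 78.815
  Store 3, Non-food: 140×118/270 = 61.185
Contributions (O − E)²/E:
  (59 − 52.356)²/52.356 = 0.8431
  (34 − 40.644)²/40.644 = 1.0861
  (24 − 20.830)²/20.830 = 0.4824
  (13 − 16.170)²/16.170 = 0.6215
  (69 − 78.815)²/78.815 = 1.2223
  (71 − 61.185)²/61.185 = 1.5745
χ² = 0.8431 + 1.0861 + 0.4824 + 0.6215 + 1.2223 + 1.5745 = 5.83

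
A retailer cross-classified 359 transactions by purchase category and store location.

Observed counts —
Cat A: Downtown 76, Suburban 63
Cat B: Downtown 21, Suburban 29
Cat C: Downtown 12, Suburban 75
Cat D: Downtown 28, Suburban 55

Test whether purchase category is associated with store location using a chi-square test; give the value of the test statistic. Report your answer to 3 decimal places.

38.958

Row totals: 139, 50, 87, 83. Column totals: 137, 222. Grand total N = 359.
Expected counts (row total × column total / N):
  Cat A, Downtown: 139×137/359 = 53.0446
  Cat A, Suburban: 139×222/359 = 85.9554
  Cat B, Downtown: 50×137/359 = 19.0808
  Cat B, Suburban: 50×222/359 = 30.9192
  Cat C, Downtown: 87×137/359 = 33.2006
  Cat C, Suburban: 87×222/359 = 53.7994
  Cat D, Downtown: 83×137/359 = 31.6741
  Cat D, Suburban: 83×222/359 = 51.3259
Contributions (O − E)²/E:
  (76 − 53.0446)²/53.0446 = 9.9341
  (63 − 85.9554)²/85.9554 = 6.1305
  (21 − 19.0808)²/19.0808 = 0.1930
  (29 − 30.9192)²/30.9192 = 0.1191
  (12 − 33.2006)²/33.2006 = 13.5379
  (75 − 53.7994)²/53.7994 = 8.3545
  (28 − 31.6741)²/31.6741 = 0.4262
  (55 − 51.3259)²/51.3259 = 0.2630
χ² = 9.9341 + 6.1305 + 0.1930 + 0.1191 + 13.5379 + 8.3545 + 0.4262 + 0.2630 = 38.958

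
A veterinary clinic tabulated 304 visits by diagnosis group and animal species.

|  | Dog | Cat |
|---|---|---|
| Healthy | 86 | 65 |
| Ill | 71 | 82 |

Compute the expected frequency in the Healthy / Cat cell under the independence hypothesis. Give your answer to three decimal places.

Row total (Healthy) = 151; column total (Cat) = 147; grand total N = 304.
Expected count = (row total × column total) / N = 151 × 147 / 304 = 73.016.

73.016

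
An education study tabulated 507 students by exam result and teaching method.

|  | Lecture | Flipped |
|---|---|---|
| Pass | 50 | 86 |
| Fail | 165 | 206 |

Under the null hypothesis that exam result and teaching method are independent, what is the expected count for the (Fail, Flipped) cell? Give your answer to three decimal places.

213.673

Row total (Fail) = 371; column total (Flipped) = 292; grand total N = 507.
Expected count = (row total × column total) / N = 371 × 292 / 507 = 213.673.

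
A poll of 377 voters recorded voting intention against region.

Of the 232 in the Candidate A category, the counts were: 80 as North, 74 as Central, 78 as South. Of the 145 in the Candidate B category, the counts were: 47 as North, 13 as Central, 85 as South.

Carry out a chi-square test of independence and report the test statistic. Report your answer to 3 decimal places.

Row totals: 232, 145. Column totals: 127, 87, 163. Grand total N = 377.
Expected counts (row total × column total / N):
  Candidate A, North: 232×127/377 = 78.1538
  Candidate A, Central: 232×87/377 = 53.5385
  Candidate A, South: 232×163/377 = 100.3077
  Candidate B, North: 145×127/377 = 48.8462
  Candidate B, Central: 145×87/377 = 33.4615
  Candidate B, South: 145×163/377 = 62.6923
Contributions (O − E)²/E:
  (80 − 78.1538)²/78.1538 = 0.0436
  (74 − 53.5385)²/53.5385 = 7.8200
  (78 − 100.3077)²/100.3077 = 4.9611
  (47 − 48.8462)²/48.8462 = 0.0698
  (13 − 33.4615)²/33.4615 = 12.5121
  (85 − 62.6923)²/62.6923 = 7.9377
χ² = 0.0436 + 7.8200 + 4.9611 + 0.0698 + 12.5121 + 7.9377 = 33.344

33.344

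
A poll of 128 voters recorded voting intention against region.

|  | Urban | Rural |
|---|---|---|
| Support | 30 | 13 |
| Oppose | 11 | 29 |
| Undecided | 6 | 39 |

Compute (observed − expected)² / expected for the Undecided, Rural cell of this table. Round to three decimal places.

Row total (Undecided) = 45; column total (Rural) = 81; N = 128.
Expected count E = 45 × 81 / 128 = 28.47656.
Contribution = (O − E)²/E = (39 − 28.47656)² / 28.47656 = 3.889.

3.889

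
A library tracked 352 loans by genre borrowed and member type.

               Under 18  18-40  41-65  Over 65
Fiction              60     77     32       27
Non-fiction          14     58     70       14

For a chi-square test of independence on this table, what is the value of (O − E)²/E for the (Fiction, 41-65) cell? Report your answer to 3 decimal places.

10.825

Row total (Fiction) = 196; column total (41-65) = 102; N = 352.
Expected count E = 196 × 102 / 352 = 56.7955.
Contribution = (O − E)²/E = (32 − 56.7955)² / 56.7955 = 10.825.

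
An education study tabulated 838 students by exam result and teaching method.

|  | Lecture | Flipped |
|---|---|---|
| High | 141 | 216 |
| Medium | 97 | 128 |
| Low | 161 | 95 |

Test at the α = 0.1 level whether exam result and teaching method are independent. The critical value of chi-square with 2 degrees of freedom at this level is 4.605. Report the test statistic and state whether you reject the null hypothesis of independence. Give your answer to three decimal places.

35.214; reject H₀

Row totals: 357, 225, 256. Column totals: 399, 439. Grand total N = 838.
Expected counts (row total × column total / N):
  High, Lecture: 357×399/838 = 169.9797
  High, Flipped: 357×439/838 = 187.0203
  Medium, Lecture: 225×399/838 = 107.1301
  Medium, Flipped: 225×439/838 = 117.8699
  Low, Lecture: 256×399/838 = 121.8902
  Low, Flipped: 256×439/838 = 134.1098
Contributions (O − E)²/E:
  (141 − 169.9797)²/169.9797 = 4.9407
  (216 − 187.0203)²/187.0203 = 4.4905
  (97 − 107.1301)²/107.1301 = 0.9579
  (128 − 117.8699)²/117.8699 = 0.8706
  (161 − 121.8902)²/121.8902 = 12.5488
  (95 − 134.1098)²/134.1098 = 11.4054
χ² = 4.9407 + 4.4905 + 0.9579 + 0.8706 + 12.5488 + 11.4054 = 35.214
df = (3−1)(2−1) = 2. Since 35.214 > 4.605, reject the null hypothesis of independence at α = 0.1.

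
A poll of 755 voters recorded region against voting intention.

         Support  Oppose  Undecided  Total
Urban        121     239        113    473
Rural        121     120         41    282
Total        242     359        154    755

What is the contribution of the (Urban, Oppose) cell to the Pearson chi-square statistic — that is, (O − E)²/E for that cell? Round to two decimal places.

0.88

Row total (Urban) = 473; column total (Oppose) = 359; N = 755.
Expected count E = 473 × 359 / 755 = 224.9099.
Contribution = (O − E)²/E = (239 − 224.9099)² / 224.9099 = 0.88.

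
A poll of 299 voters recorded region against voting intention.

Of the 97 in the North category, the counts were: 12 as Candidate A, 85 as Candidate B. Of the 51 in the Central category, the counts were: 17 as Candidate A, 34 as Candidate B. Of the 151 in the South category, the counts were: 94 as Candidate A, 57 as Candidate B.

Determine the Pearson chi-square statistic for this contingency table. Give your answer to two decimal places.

Row totals: 97, 51, 151. Column totals: 123, 176. Grand total N = 299.
Expected counts (row total × column total / N):
  North, Candidate A: 97×123/299 = 39.903
  North, Candidate B: 97×176/299 = 57.097
  Central, Candidate A: 51×123/299 = 20.980
  Central, Candidate B: 51×176/299 = 30.020
  South, Candidate A: 151×123/299 = 62.117
  South, Candidate B: 151×176/299 = 88.883
Contributions (O − E)²/E:
  (12 − 39.903)²/39.903 = 19.5118
  (85 − 57.097)²/57.097 = 13.6360
  (17 − 20.980)²/20.980 = 0.7550
  (34 − 30.020)²/30.020 = 0.5277
  (94 − 62.117)²/62.117 = 16.3647
  (57 − 88.883)²/88.883 = 11.4367
χ² = 19.5118 + 13.6360 + 0.7550 + 0.5277 + 16.3647 + 11.4367 = 62.23

62.23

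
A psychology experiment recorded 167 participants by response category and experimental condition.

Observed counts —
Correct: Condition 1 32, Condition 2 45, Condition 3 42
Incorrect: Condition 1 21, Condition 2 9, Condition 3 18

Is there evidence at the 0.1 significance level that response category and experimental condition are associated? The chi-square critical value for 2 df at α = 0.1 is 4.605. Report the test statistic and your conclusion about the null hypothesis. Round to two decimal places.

Row totals: 119, 48. Column totals: 53, 54, 60. Grand total N = 167.
Expected counts (row total × column total / N):
  Correct, Condition 1: 119×53/167 = 37.766
  Correct, Condition 2: 119×54/167 = 38.479
  Correct, Condition 3: 119×60/167 = 42.754
  Incorrect, Condition 1: 48×53/167 = 15.234
  Incorrect, Condition 2: 48×54/167 = 15.521
  Incorrect, Condition 3: 48×60/167 = 17.246
Contributions (O − E)²/E:
  (32 − 37.766)²/37.766 = 0.8803
  (45 − 38.479)²/38.479 = 1.1051
  (42 − 42.754)²/42.754 = 0.0133
  (21 − 15.234)²/15.234 = 2.1824
  (9 − 15.521)²/15.521 = 2.7397
  (18 − 17.246)²/17.246 = 0.0330
χ² = 0.8803 + 1.1051 + 0.0133 + 2.1824 + 2.7397 + 0.0330 = 6.95
df = (2−1)(3−1) = 2. Since 6.95 > 4.605, reject the null hypothesis of independence at α = 0.1.

6.95; reject H₀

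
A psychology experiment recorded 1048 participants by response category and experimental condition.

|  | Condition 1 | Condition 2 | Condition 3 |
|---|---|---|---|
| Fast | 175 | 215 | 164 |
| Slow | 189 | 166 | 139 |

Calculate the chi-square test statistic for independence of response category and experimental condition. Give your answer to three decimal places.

Row totals: 554, 494. Column totals: 364, 381, 303. Grand total N = 1048.
Expected counts (row total × column total / N):
  Fast, Condition 1: 554×364/1048 = 192.4198
  Fast, Condition 2: 554×381/1048 = 201.4065
  Fast, Condition 3: 554×303/1048 = 160.1737
  Slow, Condition 1: 494×364/1048 = 171.5802
  Slow, Condition 2: 494×381/1048 = 179.5935
  Slow, Condition 3: 494×303/1048 = 142.8263
Contributions (O − E)²/E:
  (175 − 192.4198)²/192.4198 = 1.5770
  (215 − 201.4065)²/201.4065 = 0.9175
  (164 − 160.1737)²/160.1737 = 0.0914
  (189 − 171.5802)²/171.5802 = 1.7686
  (166 − 179.5935)²/179.5935 = 1.0289
  (139 − 142.8263)²/142.8263 = 0.1025
χ² = 1.5770 + 0.9175 + 0.0914 + 1.7686 + 1.0289 + 0.1025 = 5.486

5.486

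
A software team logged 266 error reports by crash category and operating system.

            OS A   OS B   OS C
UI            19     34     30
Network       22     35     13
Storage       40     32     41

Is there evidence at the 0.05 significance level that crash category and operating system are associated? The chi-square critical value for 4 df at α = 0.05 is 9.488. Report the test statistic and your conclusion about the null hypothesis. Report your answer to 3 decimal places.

13.214; reject H₀

Row totals: 83, 70, 113. Column totals: 81, 101, 84. Grand total N = 266.
Expected counts (row total × column total / N):
  UI, OS A: 83×81/266 = 25.2744
  UI, OS B: 83×101/266 = 31.5150
  UI, OS C: 83×84/266 = 26.2105
  Network, OS A: 70×81/266 = 21.3158
  Network, OS B: 70×101/266 = 26.5789
  Network, OS C: 70×84/266 = 22.1053
  Storage, OS A: 113×81/266 = 34.4098
  Storage, OS B: 113×101/266 = 42.9060
  Storage, OS C: 113×84/266 = 35.6842
Contributions (O − E)²/E:
  (19 − 25.2744)²/25.2744 = 1.5576
  (34 − 31.5150)²/31.5150 = 0.1959
  (30 − 26.2105)²/26.2105 = 0.5479
  (22 − 21.3158)²/21.3158 = 0.0220
  (35 − 26.5789)²/26.5789 = 2.6681
  (13 − 22.1053)²/22.1053 = 3.7505
  (40 − 34.4098)²/34.4098 = 0.9082
  (32 − 42.9060)²/42.9060 = 2.7721
  (41 − 35.6842)²/35.6842 = 0.7919
χ² = 1.5576 + 0.1959 + 0.5479 + 0.0220 + 2.6681 + 3.7505 + 0.9082 + 2.7721 + 0.7919 = 13.214
df = (3−1)(3−1) = 4. Since 13.214 > 9.488, reject the null hypothesis of independence at α = 0.05.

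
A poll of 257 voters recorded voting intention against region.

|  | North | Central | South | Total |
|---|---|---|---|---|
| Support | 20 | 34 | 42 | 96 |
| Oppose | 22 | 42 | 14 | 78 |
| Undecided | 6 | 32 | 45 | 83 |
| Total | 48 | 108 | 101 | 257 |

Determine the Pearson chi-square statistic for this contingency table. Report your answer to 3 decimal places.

Grand total N = 257.
Expected counts (row total × column total / N):
  Support, North: 96×48/257 = 17.9300
  Support, Central: 96×108/257 = 40.3424
  Support, South: 96×101/257 = 37.7276
  Oppose, North: 78×48/257 = 14.5681
  Oppose, Central: 78×108/257 = 32.7782
  Oppose, South: 78×101/257 = 30.6537
  Undecided, North: 83×48/257 = 15.5019
  Undecided, Central: 83×108/257 = 34.8794
  Undecided, South: 83×101/257 = 32.6187
Contributions (O − E)²/E:
  (20 − 17.9300)²/17.9300 = 0.2390
  (34 − 40.3424)²/40.3424 = 0.9971
  (42 − 37.7276)²/37.7276 = 0.4838
  (22 − 14.5681)²/14.5681 = 3.7914
  (42 − 32.7782)²/32.7782 = 2.5945
  (14 − 30.6537)²/30.6537 = 9.0477
  (6 − 15.5019)²/15.5019 = 5.8242
  (32 − 34.8794)²/34.8794 = 0.2377
  (45 − 32.6187)²/32.6187 = 4.6997
χ² = 0.2390 + 0.9971 + 0.4838 + 3.7914 + 2.5945 + 9.0477 + 5.8242 + 0.2377 + 4.6997 = 27.915

27.915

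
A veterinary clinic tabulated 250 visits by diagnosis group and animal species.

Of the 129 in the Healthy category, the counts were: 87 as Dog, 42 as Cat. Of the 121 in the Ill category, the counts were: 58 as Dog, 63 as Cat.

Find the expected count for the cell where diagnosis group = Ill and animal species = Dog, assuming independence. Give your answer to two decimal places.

Row total (Ill) = 121; column total (Dog) = 145; grand total N = 250.
Expected count = (row total × column total) / N = 121 × 145 / 250 = 70.18.

70.18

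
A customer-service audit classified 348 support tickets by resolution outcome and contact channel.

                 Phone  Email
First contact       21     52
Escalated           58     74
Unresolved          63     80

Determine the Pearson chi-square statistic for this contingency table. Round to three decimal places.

5.542

Row totals: 73, 132, 143. Column totals: 142, 206. Grand total N = 348.
Expected counts (row total × column total / N):
  First contact, Phone: 73×142/348 = 29.7874
  First contact, Email: 73×206/348 = 43.2126
  Escalated, Phone: 132×142/348 = 53.8621
  Escalated, Email: 132×206/348 = 78.1379
  Unresolved, Phone: 143×142/348 = 58.3506
  Unresolved, Email: 143×206/348 = 84.6494
Contributions (O − E)²/E:
  (21 − 29.7874)²/29.7874 = 2.5923
  (52 − 43.2126)²/43.2126 = 1.7869
  (58 − 53.8621)²/53.8621 = 0.3179
  (74 − 78.1379)²/78.1379 = 0.2191
  (63 − 58.3506)²/58.3506 = 0.3705
  (80 − 84.6494)²/84.6494 = 0.2554
χ² = 2.5923 + 1.7869 + 0.3179 + 0.2191 + 0.3705 + 0.2554 = 5.542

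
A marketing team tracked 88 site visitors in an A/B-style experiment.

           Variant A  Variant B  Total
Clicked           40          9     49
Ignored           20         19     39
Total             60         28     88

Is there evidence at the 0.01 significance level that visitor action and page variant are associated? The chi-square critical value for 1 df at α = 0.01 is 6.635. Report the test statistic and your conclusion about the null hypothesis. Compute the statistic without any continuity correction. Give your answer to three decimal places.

Grand total N = 88.
Expected counts (row total × column total / N):
  Clicked, Variant A: 49×60/88 = 33.4091
  Clicked, Variant B: 49×28/88 = 15.5909
  Ignored, Variant A: 39×60/88 = 26.5909
  Ignored, Variant B: 39×28/88 = 12.4091
Contributions (O − E)²/E:
  (40 − 33.4091)²/33.4091 = 1.3002
  (9 − 15.5909)²/15.5909 = 2.7862
  (20 − 26.5909)²/26.5909 = 1.6336
  (19 − 12.4091)²/12.4091 = 3.5007
χ² = 1.3002 + 2.7862 + 1.6336 + 3.5007 = 9.221
df = (2−1)(2−1) = 1. Since 9.221 > 6.635, reject the null hypothesis of independence at α = 0.01.

9.221; reject H₀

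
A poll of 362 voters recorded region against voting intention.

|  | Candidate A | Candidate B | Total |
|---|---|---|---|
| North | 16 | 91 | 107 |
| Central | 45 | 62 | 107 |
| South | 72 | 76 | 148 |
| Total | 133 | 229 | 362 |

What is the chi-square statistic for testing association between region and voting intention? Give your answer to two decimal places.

32.18

Grand total N = 362.
Expected counts (row total × column total / N):
  North, Candidate A: 107×133/362 = 39.312
  North, Candidate B: 107×229/362 = 67.688
  Central, Candidate A: 107×133/362 = 39.312
  Central, Candidate B: 107×229/362 = 67.688
  South, Candidate A: 148×133/362 = 54.376
  South, Candidate B: 148×229/362 = 93.624
Contributions (O − E)²/E:
  (16 − 39.312)²/39.312 = 13.8240
  (91 − 67.688)²/67.688 = 8.0287
  (45 − 39.312)²/39.312 = 0.8230
  (62 − 67.688)²/67.688 = 0.4780
  (72 − 54.376)²/54.376 = 5.7122
  (76 − 93.624)²/93.624 = 3.3176
χ² = 13.8240 + 8.0287 + 0.8230 + 0.4780 + 5.7122 + 3.3176 = 32.18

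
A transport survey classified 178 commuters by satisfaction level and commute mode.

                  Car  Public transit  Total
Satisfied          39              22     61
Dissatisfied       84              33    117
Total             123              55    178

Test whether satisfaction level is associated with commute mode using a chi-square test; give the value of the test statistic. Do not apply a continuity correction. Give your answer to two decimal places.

1.16

Grand total N = 178.
Expected counts (row total × column total / N):
  Satisfied, Car: 61×123/178 = 42.152
  Satisfied, Public transit: 61×55/178 = 18.848
  Dissatisfied, Car: 117×123/178 = 80.848
  Dissatisfied, Public transit: 117×55/178 = 36.152
Contributions (O − E)²/E:
  (39 − 42.152)²/42.152 = 0.2357
  (22 − 18.848)²/18.848 = 0.5271
  (84 − 80.848)²/80.848 = 0.1229
  (33 − 36.152)²/36.152 = 0.2748
χ² = 0.2357 + 0.5271 + 0.1229 + 0.2748 = 1.16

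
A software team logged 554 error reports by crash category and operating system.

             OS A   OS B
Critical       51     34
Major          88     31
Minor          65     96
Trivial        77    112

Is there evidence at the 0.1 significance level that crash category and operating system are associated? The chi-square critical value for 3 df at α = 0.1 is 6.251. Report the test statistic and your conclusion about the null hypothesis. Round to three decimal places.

43.046; reject H₀

Row totals: 85, 119, 161, 189. Column totals: 281, 273. Grand total N = 554.
Expected counts (row total × column total / N):
  Critical, OS A: 85×281/554 = 43.1137
  Critical, OS B: 85×273/554 = 41.8863
  Major, OS A: 119×281/554 = 60.3592
  Major, OS B: 119×273/554 = 58.6408
  Minor, OS A: 161×281/554 = 81.6625
  Minor, OS B: 161×273/554 = 79.3375
  Trivial, OS A: 189×281/554 = 95.8646
  Trivial, OS B: 189×273/554 = 93.1354
Contributions (O − E)²/E:
  (51 − 43.1137)²/43.1137 = 1.4426
  (34 − 41.8863)²/41.8863 = 1.4848
  (88 − 60.3592)²/60.3592 = 12.6578
  (31 − 58.6408)²/58.6408 = 13.0287
  (65 − 81.6625)²/81.6625 = 3.3998
  (96 − 79.3375)²/79.3375 = 3.4995
  (77 − 95.8646)²/95.8646 = 3.7122
  (112 − 93.1354)²/93.1354 = 3.8210
χ² = 1.4426 + 1.4848 + 12.6578 + 13.0287 + 3.3998 + 3.4995 + 3.7122 + 3.8210 = 43.046
df = (4−1)(2−1) = 3. Since 43.046 > 6.251, reject the null hypothesis of independence at α = 0.1.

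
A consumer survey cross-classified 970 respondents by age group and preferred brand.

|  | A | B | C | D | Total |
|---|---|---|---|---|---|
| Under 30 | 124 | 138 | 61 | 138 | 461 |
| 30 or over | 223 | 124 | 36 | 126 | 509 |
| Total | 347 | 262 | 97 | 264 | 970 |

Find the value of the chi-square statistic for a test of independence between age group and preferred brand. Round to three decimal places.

33.689

Grand total N = 970.
Expected counts (row total × column total / N):
  Under 30, A: 461×347/970 = 164.9144
  Under 30, B: 461×262/970 = 124.5175
  Under 30, C: 461×97/970 = 46.1000
  Under 30, D: 461×264/970 = 125.4680
  30 or over, A: 509×347/970 = 182.0856
  30 or over, B: 509×262/970 = 137.4825
  30 or over, C: 509×97/970 = 50.9000
  30 or over, D: 509×264/970 = 138.5320
Contributions (O − E)²/E:
  (124 − 164.9144)²/164.9144 = 10.1506
  (138 − 124.5175)²/124.5175 = 1.4599
  (61 − 46.1000)²/46.1000 = 4.8158
  (138 − 125.4680)²/125.4680 = 1.2517
  (223 − 182.0856)²/182.0856 = 9.1934
  (124 − 137.4825)²/137.4825 = 1.3222
  (36 − 50.9000)²/50.9000 = 4.3617
  (126 − 138.5320)²/138.5320 = 1.1337
χ² = 10.1506 + 1.4599 + 4.8158 + 1.2517 + 9.1934 + 1.3222 + 4.3617 + 1.1337 = 33.689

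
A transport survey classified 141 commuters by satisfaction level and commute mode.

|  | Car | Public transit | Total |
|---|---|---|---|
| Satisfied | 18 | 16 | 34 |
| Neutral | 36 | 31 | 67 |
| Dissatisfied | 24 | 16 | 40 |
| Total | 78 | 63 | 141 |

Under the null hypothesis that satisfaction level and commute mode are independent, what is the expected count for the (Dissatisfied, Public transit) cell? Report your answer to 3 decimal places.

17.872

Row total (Dissatisfied) = 40; column total (Public transit) = 63; grand total N = 141.
Expected count = (row total × column total) / N = 40 × 63 / 141 = 17.872.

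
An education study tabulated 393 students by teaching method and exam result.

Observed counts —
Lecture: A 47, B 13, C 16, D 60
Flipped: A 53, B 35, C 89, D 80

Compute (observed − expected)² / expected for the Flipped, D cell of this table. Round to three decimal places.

1.458

Row total (Flipped) = 257; column total (D) = 140; N = 393.
Expected count E = 257 × 140 / 393 = 91.5522.
Contribution = (O − E)²/E = (80 − 91.5522)² / 91.5522 = 1.458.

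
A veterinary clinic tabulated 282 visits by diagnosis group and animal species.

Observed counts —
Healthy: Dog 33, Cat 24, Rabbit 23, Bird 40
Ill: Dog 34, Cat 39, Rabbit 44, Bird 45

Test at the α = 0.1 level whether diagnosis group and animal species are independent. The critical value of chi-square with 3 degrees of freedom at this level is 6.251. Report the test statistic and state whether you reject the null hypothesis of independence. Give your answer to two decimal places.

Row totals: 120, 162. Column totals: 67, 63, 67, 85. Grand total N = 282.
Expected counts (row total × column total / N):
  Healthy, Dog: 120×67/282 = 28.511
  Healthy, Cat: 120×63/282 = 26.809
  Healthy, Rabbit: 120×67/282 = 28.511
  Healthy, Bird: 120×85/282 = 36.170
  Ill, Dog: 162×67/282 = 38.489
  Ill, Cat: 162×63/282 = 36.191
  Ill, Rabbit: 162×67/282 = 38.489
  Ill, Bird: 162×85/282 = 48.830
Contributions (O − E)²/E:
  (33 − 28.511)²/28.511 = 0.7068
  (24 − 26.809)²/26.809 = 0.2943
  (23 − 28.511)²/28.511 = 1.0652
  (40 − 36.170)²/36.170 = 0.4056
  (34 − 38.489)²/38.489 = 0.5236
  (39 − 36.191)²/36.191 = 0.2180
  (44 − 38.489)²/38.489 = 0.7891
  (45 − 48.830)²/48.830 = 0.3004
χ² = 0.7068 + 0.2943 + 1.0652 + 0.4056 + 0.5236 + 0.2180 + 0.7891 + 0.3004 = 4.30
df = (2−1)(4−1) = 3. Since 4.30 < 6.251, fail to reject the null hypothesis of independence at α = 0.1.

4.30; fail to reject H₀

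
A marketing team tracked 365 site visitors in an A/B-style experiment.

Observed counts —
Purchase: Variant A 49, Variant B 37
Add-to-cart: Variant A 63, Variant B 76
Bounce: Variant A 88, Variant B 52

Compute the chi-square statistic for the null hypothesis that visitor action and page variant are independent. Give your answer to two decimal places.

8.87

Row totals: 86, 139, 140. Column totals: 200, 165. Grand total N = 365.
Expected counts (row total × column total / N):
  Purchase, Variant A: 86×200/365 = 47.123
  Purchase, Variant B: 86×165/365 = 38.877
  Add-to-cart, Variant A: 139×200/365 = 76.164
  Add-to-cart, Variant B: 139×165/365 = 62.836
  Bounce, Variant A: 140×200/365 = 76.712
  Bounce, Variant B: 140×165/365 = 63.288
Contributions (O − E)²/E:
  (49 − 47.123)²/47.123 = 0.0748
  (37 − 38.877)²/38.877 = 0.0906
  (63 − 76.164)²/76.164 = 2.2752
  (76 − 62.836)²/62.836 = 2.7578
  (88 − 76.712)²/76.712 = 1.6610
  (52 − 63.288)²/63.288 = 2.0133
χ² = 0.0748 + 0.0906 + 2.2752 + 2.7578 + 1.6610 + 2.0133 = 8.87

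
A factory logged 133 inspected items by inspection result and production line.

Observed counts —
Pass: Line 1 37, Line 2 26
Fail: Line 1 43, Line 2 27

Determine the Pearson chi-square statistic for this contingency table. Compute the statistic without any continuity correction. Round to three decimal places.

Row totals: 63, 70. Column totals: 80, 53. Grand total N = 133.
Expected counts (row total × column total / N):
  Pass, Line 1: 63×80/133 = 37.8947
  Pass, Line 2: 63×53/133 = 25.1053
  Fail, Line 1: 70×80/133 = 42.1053
  Fail, Line 2: 70×53/133 = 27.8947
Contributions (O − E)²/E:
  (37 − 37.8947)²/37.8947 = 0.0211
  (26 − 25.1053)²/25.1053 = 0.0319
  (43 − 42.1053)²/42.1053 = 0.0190
  (27 − 27.8947)²/27.8947 = 0.0287
χ² = 0.0211 + 0.0319 + 0.0190 + 0.0287 = 0.101

0.101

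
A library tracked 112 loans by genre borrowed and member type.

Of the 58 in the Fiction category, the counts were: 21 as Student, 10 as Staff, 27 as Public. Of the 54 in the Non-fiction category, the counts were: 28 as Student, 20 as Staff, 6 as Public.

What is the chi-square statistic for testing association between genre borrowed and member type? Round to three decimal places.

Row totals: 58, 54. Column totals: 49, 30, 33. Grand total N = 112.
Expected counts (row total × column total / N):
  Fiction, Student: 58×49/112 = 25.3750
  Fiction, Staff: 58×30/112 = 15.5357
  Fiction, Public: 58×33/112 = 17.0893
  Non-fiction, Student: 54×49/112 = 23.6250
  Non-fiction, Staff: 54×30/112 = 14.4643
  Non-fiction, Public: 54×33/112 = 15.9107
Contributions (O − E)²/E:
  (21 − 25.3750)²/25.3750 = 0.7543
  (10 − 15.5357)²/15.5357 = 1.9725
  (27 − 17.0893)²/17.0893 = 5.7476
  (28 − 23.6250)²/23.6250 = 0.8102
  (20 − 14.4643)²/14.4643 = 2.1186
  (6 − 15.9107)²/15.9107 = 6.1733
χ² = 0.7543 + 1.9725 + 5.7476 + 0.8102 + 2.1186 + 6.1733 = 17.577

17.577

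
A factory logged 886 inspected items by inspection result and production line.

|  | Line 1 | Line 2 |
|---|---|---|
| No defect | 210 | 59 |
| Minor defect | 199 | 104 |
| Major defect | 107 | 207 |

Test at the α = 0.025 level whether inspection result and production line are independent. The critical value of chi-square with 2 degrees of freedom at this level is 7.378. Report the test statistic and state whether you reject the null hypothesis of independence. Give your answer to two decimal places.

Row totals: 269, 303, 314. Column totals: 516, 370. Grand total N = 886.
Expected counts (row total × column total / N):
  No defect, Line 1: 269×516/886 = 156.664
  No defect, Line 2: 269×370/886 = 112.336
  Minor defect, Line 1: 303×516/886 = 176.465
  Minor defect, Line 2: 303×370/886 = 126.535
  Major defect, Line 1: 314×516/886 = 182.871
  Major defect, Line 2: 314×370/886 = 131.129
Contributions (O − E)²/E:
  (210 − 156.664)²/156.664 = 18.1582
  (59 − 112.336)²/112.336 = 25.3234
  (199 − 176.465)²/176.465 = 2.8778
  (104 − 126.535)²/126.535 = 4.0133
  (107 − 182.871)²/182.871 = 31.4780
  (207 − 131.129)²/131.129 = 43.8988
χ² = 18.1582 + 25.3234 + 2.8778 + 4.0133 + 31.4780 + 43.8988 = 125.75
df = (3−1)(2−1) = 2. Since 125.75 > 7.378, reject the null hypothesis of independence at α = 0.025.

125.75; reject H₀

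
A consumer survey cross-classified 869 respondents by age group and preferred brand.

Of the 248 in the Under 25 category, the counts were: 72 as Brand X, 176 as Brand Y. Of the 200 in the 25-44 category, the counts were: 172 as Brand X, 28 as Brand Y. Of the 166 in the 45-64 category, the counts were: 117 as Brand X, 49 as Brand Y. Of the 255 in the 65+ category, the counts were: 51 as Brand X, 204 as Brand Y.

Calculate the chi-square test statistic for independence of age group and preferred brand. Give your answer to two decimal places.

Row totals: 248, 200, 166, 255. Column totals: 412, 457. Grand total N = 869.
Expected counts (row total × column total / N):
  Under 25, Brand X: 248×412/869 = 117.579
  Under 25, Brand Y: 248×457/869 = 130.421
  25-44, Brand X: 200×412/869 = 94.822
  25-44, Brand Y: 200×457/869 = 105.178
  45-64, Brand X: 166×412/869 = 78.702
  45-64, Brand Y: 166×457/869 = 87.298
  65+, Brand X: 255×412/869 = 120.898
  65+, Brand Y: 255×457/869 = 134.102
Contributions (O − E)²/E:
  (72 − 117.579)²/117.579 = 17.6685
  (176 − 130.421)²/130.421 = 15.9288
  (172 − 94.822)²/94.822 = 62.8171
  (28 − 105.178)²/105.178 = 56.6320
  (117 − 78.702)²/78.702 = 18.6366
  (49 − 87.298)²/87.298 = 16.8015
  (51 − 120.898)²/120.898 = 40.4120
  (204 − 134.102)²/134.102 = 36.4329
χ² = 17.6685 + 15.9288 + 62.8171 + 56.6320 + 18.6366 + 16.8015 + 40.4120 + 36.4329 = 265.33

265.33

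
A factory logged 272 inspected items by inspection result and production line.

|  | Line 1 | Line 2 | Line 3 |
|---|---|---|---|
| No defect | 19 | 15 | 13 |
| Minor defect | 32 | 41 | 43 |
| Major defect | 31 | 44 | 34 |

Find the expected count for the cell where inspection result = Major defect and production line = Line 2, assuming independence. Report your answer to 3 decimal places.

Row total (Major defect) = 109; column total (Line 2) = 100; grand total N = 272.
Expected count = (row total × column total) / N = 109 × 100 / 272 = 40.074.

40.074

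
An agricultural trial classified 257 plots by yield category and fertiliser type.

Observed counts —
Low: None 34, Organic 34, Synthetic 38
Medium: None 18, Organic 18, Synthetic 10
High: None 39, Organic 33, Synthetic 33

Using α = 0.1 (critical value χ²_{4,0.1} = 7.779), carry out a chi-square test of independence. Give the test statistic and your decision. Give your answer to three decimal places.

3.257; fail to reject H₀

Row totals: 106, 46, 105. Column totals: 91, 85, 81. Grand total N = 257.
Expected counts (row total × column total / N):
  Low, None: 106×91/257 = 37.5331
  Low, Organic: 106×85/257 = 35.0584
  Low, Synthetic: 106×81/257 = 33.4086
  Medium, None: 46×91/257 = 16.2879
  Medium, Organic: 46×85/257 = 15.2140
  Medium, Synthetic: 46×81/257 = 14.4981
  High, None: 105×91/257 = 37.1790
  High, Organic: 105×85/257 = 34.7276
  High, Synthetic: 105×81/257 = 33.0934
Contributions (O − E)²/E:
  (34 − 37.5331)²/37.5331 = 0.3326
  (34 − 35.0584)²/35.0584 = 0.0320
  (38 − 33.4086)²/33.4086 = 0.6310
  (18 − 16.2879)²/16.2879 = 0.1800
  (18 − 15.2140)²/15.2140 = 0.5102
  (10 − 14.4981)²/14.4981 = 1.3956
  (39 − 37.1790)²/37.1790 = 0.0892
  (33 − 34.7276)²/34.7276 = 0.0859
  (33 − 33.0934)²/33.0934 = 0.0003
χ² = 0.3326 + 0.0320 + 0.6310 + 0.1800 + 0.5102 + 1.3956 + 0.0892 + 0.0859 + 0.0003 = 3.257
df = (3−1)(3−1) = 4. Since 3.257 < 7.779, fail to reject the null hypothesis of independence at α = 0.1.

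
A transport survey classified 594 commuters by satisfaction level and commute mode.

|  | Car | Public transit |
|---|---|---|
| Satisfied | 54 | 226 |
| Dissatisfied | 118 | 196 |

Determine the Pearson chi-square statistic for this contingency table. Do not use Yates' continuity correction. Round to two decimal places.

24.08

Row totals: 280, 314. Column totals: 172, 422. Grand total N = 594.
Expected counts (row total × column total / N):
  Satisfied, Car: 280×172/594 = 81.077
  Satisfied, Public transit: 280×422/594 = 198.923
  Dissatisfied, Car: 314×172/594 = 90.923
  Dissatisfied, Public transit: 314×422/594 = 223.077
Contributions (O − E)²/E:
  (54 − 81.077)²/81.077 = 9.0428
  (226 − 198.923)²/198.923 = 3.6857
  (118 − 90.923)²/90.923 = 8.0636
  (196 − 223.077)²/223.077 = 3.2866
χ² = 9.0428 + 3.6857 + 8.0636 + 3.2866 = 24.08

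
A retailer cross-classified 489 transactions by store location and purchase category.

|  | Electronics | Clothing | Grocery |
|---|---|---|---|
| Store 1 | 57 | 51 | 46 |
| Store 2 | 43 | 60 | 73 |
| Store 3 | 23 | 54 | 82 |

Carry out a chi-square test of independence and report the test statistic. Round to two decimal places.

24.87

Row totals: 154, 176, 159. Column totals: 123, 165, 201. Grand total N = 489.
Expected counts (row total × column total / N):
  Store 1, Electronics: 154×123/489 = 38.736
  Store 1, Clothing: 154×165/489 = 51.963
  Store 1, Grocery: 154×201/489 = 63.301
  Store 2, Electronics: 176×123/489 = 44.270
  Store 2, Clothing: 176×165/489 = 59.387
  Store 2, Grocery: 176×201/489 = 72.344
  Store 3, Electronics: 159×123/489 = 39.994
  Store 3, Clothing: 159×165/489 = 53.650
  Store 3, Grocery: 159×201/489 = 65.356
Contributions (O − E)²/E:
  (57 − 38.736)²/38.736 = 8.6115
  (51 − 51.963)²/51.963 = 0.0178
  (46 − 63.301)²/63.301 = 4.7286
  (43 − 44.270)²/44.270 = 0.0364
  (60 − 59.387)²/59.387 = 0.0063
  (73 − 72.344)²/72.344 = 0.0059
  (23 − 39.994)²/39.994 = 7.2210
  (54 − 53.650)²/53.650 = 0.0023
  (82 − 65.356)²/65.356 = 4.2387
χ² = 8.6115 + 0.0178 + 4.7286 + 0.0364 + 0.0063 + 0.0059 + 7.2210 + 0.0023 + 4.2387 = 24.87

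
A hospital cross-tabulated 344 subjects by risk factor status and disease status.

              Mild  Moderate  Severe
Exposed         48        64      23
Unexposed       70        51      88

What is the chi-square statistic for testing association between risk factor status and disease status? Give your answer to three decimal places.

Row totals: 135, 209. Column totals: 118, 115, 111. Grand total N = 344.
Expected counts (row total × column total / N):
  Exposed, Mild: 135×118/344 = 46.3081
  Exposed, Moderate: 135×115/344 = 45.1308
  Exposed, Severe: 135×111/344 = 43.5610
  Unexposed, Mild: 209×118/344 = 71.6919
  Unexposed, Moderate: 209×115/344 = 69.8692
  Unexposed, Severe: 209×111/344 = 67.4390
Contributions (O − E)²/E:
  (48 − 46.3081)²/46.3081 = 0.0618
  (64 − 45.1308)²/45.1308 = 7.8892
  (23 − 43.5610)²/43.5610 = 9.7049
  (70 − 71.6919)²/71.6919 = 0.0399
  (51 − 69.8692)²/69.8692 = 5.0959
  (88 − 67.4390)²/67.4390 = 6.2687
χ² = 0.0618 + 7.8892 + 9.7049 + 0.0399 + 5.0959 + 6.2687 = 29.060

29.060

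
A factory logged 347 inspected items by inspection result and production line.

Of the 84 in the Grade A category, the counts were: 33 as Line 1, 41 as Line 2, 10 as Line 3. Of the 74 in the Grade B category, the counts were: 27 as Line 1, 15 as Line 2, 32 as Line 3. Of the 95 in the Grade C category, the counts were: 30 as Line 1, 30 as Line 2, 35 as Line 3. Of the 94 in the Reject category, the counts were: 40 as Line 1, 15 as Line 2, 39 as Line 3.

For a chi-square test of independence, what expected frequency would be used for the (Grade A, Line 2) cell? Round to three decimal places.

Row total (Grade A) = 84; column total (Line 2) = 101; grand total N = 347.
Expected count = (row total × column total) / N = 84 × 101 / 347 = 24.450.

24.450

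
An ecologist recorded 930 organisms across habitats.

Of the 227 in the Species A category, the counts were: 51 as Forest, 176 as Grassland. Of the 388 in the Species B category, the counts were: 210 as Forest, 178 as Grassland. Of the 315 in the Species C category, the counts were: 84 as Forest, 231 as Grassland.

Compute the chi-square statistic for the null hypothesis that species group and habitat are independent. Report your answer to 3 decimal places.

83.711

Row totals: 227, 388, 315. Column totals: 345, 585. Grand total N = 930.
Expected counts (row total × column total / N):
  Species A, Forest: 227×345/930 = 84.2097
  Species A, Grassland: 227×585/930 = 142.7903
  Species B, Forest: 388×345/930 = 143.9355
  Species B, Grassland: 388×585/930 = 244.0645
  Species C, Forest: 315×345/930 = 116.8548
  Species C, Grassland: 315×585/930 = 198.1452
Contributions (O − E)²/E:
  (51 − 84.2097)²/84.2097 = 13.0969
  (176 − 142.7903)²/142.7903 = 7.7238
  (210 − 143.9355)²/143.9355 = 30.3227
  (178 − 244.0645)²/244.0645 = 17.8826
  (84 − 116.8548)²/116.8548 = 9.2374
  (231 − 198.1452)²/198.1452 = 5.4477
χ² = 13.0969 + 7.7238 + 30.3227 + 17.8826 + 9.2374 + 5.4477 = 83.711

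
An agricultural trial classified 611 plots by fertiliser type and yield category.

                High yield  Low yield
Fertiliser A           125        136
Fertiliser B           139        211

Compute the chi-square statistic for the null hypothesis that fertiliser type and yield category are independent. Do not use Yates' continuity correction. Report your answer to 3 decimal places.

4.075

Row totals: 261, 350. Column totals: 264, 347. Grand total N = 611.
Expected counts (row total × column total / N):
  Fertiliser A, High yield: 261×264/611 = 112.7725
  Fertiliser A, Low yield: 261×347/611 = 148.2275
  Fertiliser B, High yield: 350×264/611 = 151.2275
  Fertiliser B, Low yield: 350×347/611 = 198.7725
Contributions (O − E)²/E:
  (125 − 112.7725)²/112.7725 = 1.3258
  (136 − 148.2275)²/148.2275 = 1.0087
  (139 − 151.2275)²/151.2275 = 0.9887
  (211 − 198.7725)²/198.7725 = 0.7522
χ² = 1.3258 + 1.0087 + 0.9887 + 0.7522 = 4.075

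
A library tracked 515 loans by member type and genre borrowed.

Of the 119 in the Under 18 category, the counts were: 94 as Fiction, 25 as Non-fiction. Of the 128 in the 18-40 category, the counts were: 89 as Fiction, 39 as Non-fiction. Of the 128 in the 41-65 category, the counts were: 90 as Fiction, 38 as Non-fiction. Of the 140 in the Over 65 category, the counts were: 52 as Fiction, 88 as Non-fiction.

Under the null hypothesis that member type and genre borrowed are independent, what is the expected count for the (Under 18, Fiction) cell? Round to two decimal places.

Row total (Under 18) = 119; column total (Fiction) = 325; grand total N = 515.
Expected count = (row total × column total) / N = 119 × 325 / 515 = 75.10.

75.10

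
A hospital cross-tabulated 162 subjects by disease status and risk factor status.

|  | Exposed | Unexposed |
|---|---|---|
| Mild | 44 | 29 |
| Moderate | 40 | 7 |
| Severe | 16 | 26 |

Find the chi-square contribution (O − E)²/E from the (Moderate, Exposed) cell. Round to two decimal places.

4.16

Row total (Moderate) = 47; column total (Exposed) = 100; N = 162.
Expected count E = 47 × 100 / 162 = 29.012.
Contribution = (O − E)²/E = (40 − 29.012)² / 29.012 = 4.16.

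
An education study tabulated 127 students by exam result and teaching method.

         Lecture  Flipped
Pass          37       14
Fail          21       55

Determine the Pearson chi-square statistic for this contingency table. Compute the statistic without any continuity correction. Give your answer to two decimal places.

Row totals: 51, 76. Column totals: 58, 69. Grand total N = 127.
Expected counts (row total × column total / N):
  Pass, Lecture: 51×58/127 = 23.291
  Pass, Flipped: 51×69/127 = 27.709
  Fail, Lecture: 76×58/127 = 34.709
  Fail, Flipped: 76×69/127 = 41.291
Contributions (O − E)²/E:
  (37 − 23.291)²/23.291 = 8.0691
  (14 − 27.709)²/27.709 = 6.7825
  (21 − 34.709)²/34.709 = 5.4146
  (55 − 41.291)²/41.291 = 4.5515
χ² = 8.0691 + 6.7825 + 5.4146 + 4.5515 = 24.82

24.82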